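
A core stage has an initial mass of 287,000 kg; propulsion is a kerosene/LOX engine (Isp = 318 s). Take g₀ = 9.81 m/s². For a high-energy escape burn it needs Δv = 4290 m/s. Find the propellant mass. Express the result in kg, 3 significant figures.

propellant mass ≈ 214000 kg

v_e = Isp · g₀ = 318 × 9.81 = 3119.6 m/s.
m₀/m_f = exp(Δv / v_e) = exp(4290 / 3119.6) = exp(1.3752) = 3.9558.
m_f = 287,000 / 3.9558 = 72,551.7 kg, so propellant = m₀ − m_f = 287,000 − 72,551.7 = 214,448.3 kg.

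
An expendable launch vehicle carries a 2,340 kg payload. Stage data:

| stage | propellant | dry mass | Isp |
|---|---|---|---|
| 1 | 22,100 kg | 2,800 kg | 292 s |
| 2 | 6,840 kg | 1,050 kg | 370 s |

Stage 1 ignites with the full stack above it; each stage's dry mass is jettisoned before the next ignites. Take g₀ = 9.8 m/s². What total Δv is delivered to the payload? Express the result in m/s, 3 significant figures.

Ignition mass of stage 1 = 22,100+2,800 + 6,840+1,050 + 2,340 = 35,130 kg.
Stage 1: m₀ = 35,130 kg, m_f = 35,130 − 22,100 = 13,030 kg; Δv = 292×9.8×ln(2.696) = 2861.6×0.9918 ≈ 2838 m/s.
Stage 2: m₀ = 10,230 kg, m_f = 10,230 − 6,840 = 3,390 kg; Δv = 370×9.8×ln(3.018) = 3626.0×1.1045 ≈ 4005 m/s.
Total Δv = 2838 + 4005 = 6843 m/s.

Δv ≈ 6840 m/s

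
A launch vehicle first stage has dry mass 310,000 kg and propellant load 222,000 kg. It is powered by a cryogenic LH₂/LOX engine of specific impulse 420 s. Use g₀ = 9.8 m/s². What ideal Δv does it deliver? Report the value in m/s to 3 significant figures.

Δv ≈ 2220 m/s

v_e = Isp · g₀ = 420 × 9.8 = 4116.0 m/s.
m₀ = m_dry + m_prop = 310,000 + 222,000 = 532,000 kg.
Using Δv = v_e ln(m₀/m_f): Δv = v_e · ln(m₀/m_f) = 4116.0 × ln(1.716) = 4116.0 × 0.5401 ≈ 2222.9 m/s.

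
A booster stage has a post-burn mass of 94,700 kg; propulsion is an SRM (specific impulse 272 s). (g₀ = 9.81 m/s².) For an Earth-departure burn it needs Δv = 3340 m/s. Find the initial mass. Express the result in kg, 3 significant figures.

v_e = Isp · g₀ = 272 × 9.81 = 2668.3 m/s.
Rocket equation: m₀/m_f = exp(Δv / v_e) = exp(3340 / 2668.3) = exp(1.2517) = 3.4964.
m₀ = m_f × 3.4964 = 94,700 × 3.4964 = 331,109 kg.

initial mass ≈ 331000 kg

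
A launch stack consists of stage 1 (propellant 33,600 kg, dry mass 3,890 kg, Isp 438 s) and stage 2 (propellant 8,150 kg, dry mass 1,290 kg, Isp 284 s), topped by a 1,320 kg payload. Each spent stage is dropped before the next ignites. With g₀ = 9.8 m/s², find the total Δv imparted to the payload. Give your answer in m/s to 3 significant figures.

Ignition mass of stage 1 = 33,600+3,890 + 8,150+1,290 + 1,320 = 48,250 kg.
Stage 1: m₀ = 48,250 kg, m_f = 48,250 − 33,600 = 14,650 kg; Δv = 438×9.8×ln(3.294) = 4292.4×1.1920 ≈ 5116 m/s.
Stage 2: m₀ = 10,760 kg, m_f = 10,760 − 8,150 = 2,610 kg; Δv = 284×9.8×ln(4.123) = 2783.2×1.4165 ≈ 3942 m/s.
Total Δv = 5116 + 3942 = 9058 m/s.

Δv ≈ 9060 m/s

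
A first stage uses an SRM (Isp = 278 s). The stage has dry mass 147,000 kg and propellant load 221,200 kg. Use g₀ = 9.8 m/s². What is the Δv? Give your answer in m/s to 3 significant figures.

Δv ≈ 2500 m/s

v_e = Isp · g₀ = 278 × 9.8 = 2724.4 m/s.
m₀ = m_dry + m_prop = 147,000 + 221,200 = 368,200 kg.
Rocket equation: Δv = v_e · ln(m₀/m_f) = 2724.4 × ln(2.505) = 2724.4 × 0.9182 ≈ 2501.5 m/s.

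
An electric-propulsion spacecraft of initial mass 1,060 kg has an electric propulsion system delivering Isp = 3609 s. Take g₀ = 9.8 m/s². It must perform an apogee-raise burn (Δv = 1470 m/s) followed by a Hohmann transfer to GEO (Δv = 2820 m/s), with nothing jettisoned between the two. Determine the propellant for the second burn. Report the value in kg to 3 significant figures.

propellant for the second burn ≈ 77.9 kg

v_e = Isp · g₀ = 3609 × 9.8 = 35368.2 m/s.
After the first burn: m = 1060 × exp(−1470/35368.2) = 1060 × 0.95929 = 1,016.85 kg.
After the second burn: m = 1,016.85 × exp(−2820/35368.2) = 1,016.85 × 0.92336 = 938.919 kg.
Second-burn propellant = 1,016.85 − 938.919 = 77.931 kg.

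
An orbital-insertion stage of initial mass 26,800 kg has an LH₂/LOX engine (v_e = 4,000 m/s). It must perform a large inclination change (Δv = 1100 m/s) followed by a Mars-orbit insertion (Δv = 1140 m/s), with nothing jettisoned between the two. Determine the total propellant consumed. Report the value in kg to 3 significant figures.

total propellant consumed ≈ 11500 kg

After the first burn: m = 26800 × exp(−1100/4000.0) = 26800 × 0.75957 = 20,356.5 kg.
After the second burn: m = 20,356.5 × exp(−1140/4000.0) = 20,356.5 × 0.75201 = 15,308.3 kg.
Total propellant = m₀ − m_final = 26800 − 15,308.3 = 11,491.7 kg.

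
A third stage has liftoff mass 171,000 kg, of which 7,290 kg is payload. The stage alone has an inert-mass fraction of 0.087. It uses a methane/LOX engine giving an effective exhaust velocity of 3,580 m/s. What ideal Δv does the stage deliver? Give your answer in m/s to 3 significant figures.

Δv ≈ 7420 m/s

Stage wet mass = m₀ − payload = 171,000 − 7,290 = 163,710 kg.
Stage dry mass = ε × stage wet mass = 0.087 × 163,710 = 14,242.8 kg.
Burnout mass m_f = stage dry + payload = 14,242.8 + 7,290 = 21,532.8 kg.
Rocket equation: Δv = v_e · ln(171,000/21,532.8) = 3580.0 × ln(7.941) = 3580.0 × 2.0721 ≈ 7418 m/s.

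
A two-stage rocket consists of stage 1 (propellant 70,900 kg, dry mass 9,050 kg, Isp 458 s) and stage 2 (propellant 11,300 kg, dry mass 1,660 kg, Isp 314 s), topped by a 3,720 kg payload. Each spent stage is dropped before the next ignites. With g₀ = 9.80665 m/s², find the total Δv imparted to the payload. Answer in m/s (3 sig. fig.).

Ignition mass of stage 1 = 70,900+9,050 + 11,300+1,660 + 3,720 = 96,630 kg.
Stage 1: m₀ = 96,630 kg, m_f = 96,630 − 70,900 = 25,730 kg; Δv = 458×9.80665×ln(3.756) = 4491.4×1.3232 ≈ 5943 m/s.
Stage 2: m₀ = 16,680 kg, m_f = 16,680 − 11,300 = 5,380 kg; Δv = 314×9.80665×ln(3.1) = 3079.3×1.1315 ≈ 3484 m/s.
Total Δv = 5943 + 3484 = 9427 m/s.

Δv ≈ 9430 m/s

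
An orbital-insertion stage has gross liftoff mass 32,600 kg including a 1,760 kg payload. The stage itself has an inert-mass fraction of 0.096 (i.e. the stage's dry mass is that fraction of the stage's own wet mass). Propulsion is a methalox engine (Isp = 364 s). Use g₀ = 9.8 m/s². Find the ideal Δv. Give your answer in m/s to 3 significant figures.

Stage wet mass = m₀ − payload = 32,600 − 1,760 = 30,840 kg.
Stage dry mass = ε × stage wet mass = 0.096 × 30,840 = 2,960.64 kg.
Burnout mass m_f = stage dry + payload = 2,960.64 + 1,760 = 4,720.64 kg.
v_e = Isp · g₀ = 364 × 9.8 = 3567.2 m/s.
Rocket equation: Δv = v_e · ln(32,600/4,720.64) = 3567.2 × ln(6.906) = 3567.2 × 1.9324 ≈ 6893 m/s.

Δv ≈ 6890 m/s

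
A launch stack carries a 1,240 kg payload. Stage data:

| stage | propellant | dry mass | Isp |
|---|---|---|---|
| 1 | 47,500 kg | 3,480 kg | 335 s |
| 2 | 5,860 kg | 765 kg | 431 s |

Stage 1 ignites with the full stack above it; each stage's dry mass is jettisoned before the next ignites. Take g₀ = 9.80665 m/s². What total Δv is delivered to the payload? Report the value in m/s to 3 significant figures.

Ignition mass of stage 1 = 47,500+3,480 + 5,860+765 + 1,240 = 58,845 kg.
Stage 1: m₀ = 58,845 kg, m_f = 58,845 − 47,500 = 11,345 kg; Δv = 335×9.80665×ln(5.187) = 3285.2×1.6461 ≈ 5408 m/s.
Stage 2: m₀ = 7,865 kg, m_f = 7,865 − 5,860 = 2,005 kg; Δv = 431×9.80665×ln(3.923) = 4226.7×1.3668 ≈ 5777 m/s.
Total Δv = 5408 + 5777 = 11185 m/s.

Δv ≈ 11200 m/s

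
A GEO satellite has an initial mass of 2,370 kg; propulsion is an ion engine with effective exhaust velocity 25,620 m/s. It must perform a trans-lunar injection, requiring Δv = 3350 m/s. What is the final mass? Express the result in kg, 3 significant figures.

m₀/m_f = exp(Δv / v_e) = exp(3350 / 25620.0) = exp(0.1308) = 1.1397.
m_f = m₀ / 1.1397 = 2,370 / 1.1397 = 2,079.49 kg.

final mass ≈ 2080 kg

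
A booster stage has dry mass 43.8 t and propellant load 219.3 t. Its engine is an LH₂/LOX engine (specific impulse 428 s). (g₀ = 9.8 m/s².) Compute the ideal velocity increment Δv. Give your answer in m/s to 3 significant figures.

v_e = Isp · g₀ = 428 × 9.8 = 4194.4 m/s.
m₀ = m_dry + m_prop = 43.8 + 219.3 = 263.1 t.
Δv = v_e · ln(m₀/m_f) = 4194.4 × ln(6.007) = 4194.4 × 1.7929 ≈ 7520.1 m/s.

Δv ≈ 7520 m/s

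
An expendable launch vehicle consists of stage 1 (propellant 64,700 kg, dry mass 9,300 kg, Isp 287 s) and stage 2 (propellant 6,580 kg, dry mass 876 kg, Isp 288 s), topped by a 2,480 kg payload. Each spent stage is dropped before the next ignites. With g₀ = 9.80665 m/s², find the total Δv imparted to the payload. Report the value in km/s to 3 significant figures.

Δv ≈ 7.21 km/s

Ignition mass of stage 1 = 64,700+9,300 + 6,580+876 + 2,480 = 83,936 kg.
Stage 1: m₀ = 83,936 kg, m_f = 83,936 − 64,700 = 19,236 kg; Δv = 287×9.80665×ln(4.363) = 2814.5×1.4733 ≈ 4147 m/s.
Stage 2: m₀ = 9,936 kg, m_f = 9,936 − 6,580 = 3,356 kg; Δv = 288×9.80665×ln(2.961) = 2824.3×1.0854 ≈ 3066 m/s.
Total Δv = 4147 + 3066 = 7213 m/s.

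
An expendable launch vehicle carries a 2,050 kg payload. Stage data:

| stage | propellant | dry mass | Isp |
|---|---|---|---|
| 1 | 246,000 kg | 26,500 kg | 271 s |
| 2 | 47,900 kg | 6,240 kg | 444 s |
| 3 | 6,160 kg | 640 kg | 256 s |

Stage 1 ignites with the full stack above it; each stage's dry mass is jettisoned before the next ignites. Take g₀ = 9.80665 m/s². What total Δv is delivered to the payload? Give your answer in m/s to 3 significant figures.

Δv ≈ 12700 m/s

Ignition mass of stage 1 = 246,000+26,500 + 47,900+6,240 + 6,160+640 + 2,050 = 335,490 kg.
Stage 1: m₀ = 335,490 kg, m_f = 335,490 − 246,000 = 89,490 kg; Δv = 271×9.80665×ln(3.749) = 2657.6×1.3215 ≈ 3512 m/s.
Stage 2: m₀ = 62,990 kg, m_f = 62,990 − 47,900 = 15,090 kg; Δv = 444×9.80665×ln(4.174) = 4354.2×1.4289 ≈ 6222 m/s.
Stage 3: m₀ = 8,850 kg, m_f = 8,850 − 6,160 = 2,690 kg; Δv = 256×9.80665×ln(3.29) = 2510.5×1.1909 ≈ 2990 m/s.
Total Δv = 3512 + 6222 + 2990 = 12724 m/s.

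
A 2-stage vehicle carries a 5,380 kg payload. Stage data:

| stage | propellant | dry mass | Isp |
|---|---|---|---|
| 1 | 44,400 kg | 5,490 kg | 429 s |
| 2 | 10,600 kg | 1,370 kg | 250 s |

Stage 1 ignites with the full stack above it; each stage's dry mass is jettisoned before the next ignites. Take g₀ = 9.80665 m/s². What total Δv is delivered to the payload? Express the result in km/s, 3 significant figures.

Ignition mass of stage 1 = 44,400+5,490 + 10,600+1,370 + 5,380 = 67,240 kg.
Stage 1: m₀ = 67,240 kg, m_f = 67,240 − 44,400 = 22,840 kg; Δv = 429×9.80665×ln(2.944) = 4207.1×1.0798 ≈ 4543 m/s.
Stage 2: m₀ = 17,350 kg, m_f = 17,350 − 10,600 = 6,750 kg; Δv = 250×9.80665×ln(2.57) = 2451.7×0.9441 ≈ 2314 m/s.
Total Δv = 4543 + 2314 = 6857 m/s.

Δv ≈ 6.86 km/s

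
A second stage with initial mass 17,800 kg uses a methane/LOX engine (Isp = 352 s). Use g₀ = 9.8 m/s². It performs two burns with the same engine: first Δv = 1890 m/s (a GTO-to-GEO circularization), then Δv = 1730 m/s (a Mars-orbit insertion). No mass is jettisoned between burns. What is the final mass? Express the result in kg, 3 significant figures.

v_e = Isp · g₀ = 352 × 9.8 = 3449.6 m/s.
After the first burn: m = 17800 × exp(−1890/3449.6) = 17800 × 0.57817 = 10,291.4 kg.
After the second burn: m = 10,291.4 × exp(−1730/3449.6) = 10,291.4 × 0.60562 = 6,232.68 kg.

final mass ≈ 6230 kg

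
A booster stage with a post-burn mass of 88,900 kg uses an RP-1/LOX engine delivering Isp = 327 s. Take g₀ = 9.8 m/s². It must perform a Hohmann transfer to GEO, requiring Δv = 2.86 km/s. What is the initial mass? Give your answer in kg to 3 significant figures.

initial mass ≈ 217000 kg

v_e = Isp · g₀ = 327 × 9.8 = 3204.6 m/s.
From the ideal rocket equation, m₀/m_f = exp(Δv / v_e) = exp(2860 / 3204.6) = exp(0.8925) = 2.4411.
m₀ = m_f × 2.4411 = 88,900 × 2.4411 = 217,014 kg.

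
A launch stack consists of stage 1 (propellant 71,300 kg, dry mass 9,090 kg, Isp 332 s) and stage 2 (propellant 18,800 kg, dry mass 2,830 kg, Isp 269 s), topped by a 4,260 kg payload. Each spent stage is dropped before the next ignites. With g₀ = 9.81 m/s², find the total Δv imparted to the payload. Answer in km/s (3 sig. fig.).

Ignition mass of stage 1 = 71,300+9,090 + 18,800+2,830 + 4,260 = 106,280 kg.
Stage 1: m₀ = 106,280 kg, m_f = 106,280 − 71,300 = 34,980 kg; Δv = 332×9.81×ln(3.038) = 3256.9×1.1113 ≈ 3619 m/s.
Stage 2: m₀ = 25,890 kg, m_f = 25,890 − 18,800 = 7,090 kg; Δv = 269×9.81×ln(3.652) = 2638.9×1.2952 ≈ 3418 m/s.
Total Δv = 3619 + 3418 = 7037 m/s.

Δv ≈ 7.04 km/s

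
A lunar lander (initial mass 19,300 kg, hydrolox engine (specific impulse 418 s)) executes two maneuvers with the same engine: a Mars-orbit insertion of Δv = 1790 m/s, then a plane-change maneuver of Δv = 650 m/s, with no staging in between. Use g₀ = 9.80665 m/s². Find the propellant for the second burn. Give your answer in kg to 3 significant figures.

propellant for the second burn ≈ 1830 kg

v_e = Isp · g₀ = 418 × 9.80665 = 4099.2 m/s.
After the first burn: m = 19300 × exp(−1790/4099.2) = 19300 × 0.64618 = 12,471.3 kg.
After the second burn: m = 12,471.3 × exp(−650/4099.2) = 12,471.3 × 0.85336 = 10,642.5 kg.
Second-burn propellant = 12,471.3 − 10,642.5 = 1,828.8 kg.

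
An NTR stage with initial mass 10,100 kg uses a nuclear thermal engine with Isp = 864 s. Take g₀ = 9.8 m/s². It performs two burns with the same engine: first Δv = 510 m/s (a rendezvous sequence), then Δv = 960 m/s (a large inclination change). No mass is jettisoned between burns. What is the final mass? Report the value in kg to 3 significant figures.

v_e = Isp · g₀ = 864 × 9.8 = 8467.2 m/s.
After the first burn: m = 10100 × exp(−510/8467.2) = 10100 × 0.94155 = 9,509.66 kg.
After the second burn: m = 9,509.66 × exp(−960/8467.2) = 9,509.66 × 0.89281 = 8,490.32 kg.

final mass ≈ 8490 kg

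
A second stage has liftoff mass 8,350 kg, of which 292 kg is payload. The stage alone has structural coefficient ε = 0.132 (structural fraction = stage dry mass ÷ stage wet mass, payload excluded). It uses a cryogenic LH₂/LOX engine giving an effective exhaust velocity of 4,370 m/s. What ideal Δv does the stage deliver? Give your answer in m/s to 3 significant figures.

Stage wet mass = m₀ − payload = 8,350 − 292 = 8,058 kg.
Stage dry mass = ε × stage wet mass = 0.132 × 8,058 = 1,063.66 kg.
Burnout mass m_f = stage dry + payload = 1,063.66 + 292 = 1,355.66 kg.
Δv = v_e · ln(8,350/1,355.66) = 4370.0 × ln(6.159) = 4370.0 × 1.8180 ≈ 7945 m/s.

Δv ≈ 7940 m/s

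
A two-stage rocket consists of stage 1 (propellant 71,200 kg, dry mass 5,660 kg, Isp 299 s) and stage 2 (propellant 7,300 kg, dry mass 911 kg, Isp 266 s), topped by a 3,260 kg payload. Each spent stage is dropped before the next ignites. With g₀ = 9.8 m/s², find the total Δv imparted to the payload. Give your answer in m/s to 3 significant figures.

Ignition mass of stage 1 = 71,200+5,660 + 7,300+911 + 3,260 = 88,331 kg.
Stage 1: m₀ = 88,331 kg, m_f = 88,331 − 71,200 = 17,131 kg; Δv = 299×9.8×ln(5.156) = 2930.2×1.6402 ≈ 4806 m/s.
Stage 2: m₀ = 11,471 kg, m_f = 11,471 − 7,300 = 4,171 kg; Δv = 266×9.8×ln(2.75) = 2606.8×1.0117 ≈ 2637 m/s.
Total Δv = 4806 + 2637 = 7443 m/s.

Δv ≈ 7440 m/s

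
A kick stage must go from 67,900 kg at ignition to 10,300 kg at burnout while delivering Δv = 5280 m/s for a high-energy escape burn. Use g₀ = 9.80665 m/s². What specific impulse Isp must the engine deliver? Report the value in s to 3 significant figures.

ln(m₀/m_f) = ln(67900/10300) = ln(6.592) = 1.8859.
From the ideal rocket equation, v_e = Δv / ln(m₀/m_f) = 5280 / 1.8859 = 2799.7 m/s.
Isp = v_e / g₀ = 2799.7 / 9.80665 = 285.5 s.

Isp ≈ 285 s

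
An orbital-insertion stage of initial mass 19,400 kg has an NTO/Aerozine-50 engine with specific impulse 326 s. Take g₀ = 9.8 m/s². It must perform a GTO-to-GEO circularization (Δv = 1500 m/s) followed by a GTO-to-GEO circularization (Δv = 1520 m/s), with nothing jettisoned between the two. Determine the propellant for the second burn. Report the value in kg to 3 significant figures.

propellant for the second burn ≈ 4590 kg

v_e = Isp · g₀ = 326 × 9.8 = 3194.8 m/s.
After the first burn: m = 19400 × exp(−1500/3194.8) = 19400 × 0.62531 = 12,131 kg.
After the second burn: m = 12,131 × exp(−1520/3194.8) = 12,131 × 0.62140 = 7,538.2 kg.
Second-burn propellant = 12,131 − 7,538.2 = 4,592.8 kg.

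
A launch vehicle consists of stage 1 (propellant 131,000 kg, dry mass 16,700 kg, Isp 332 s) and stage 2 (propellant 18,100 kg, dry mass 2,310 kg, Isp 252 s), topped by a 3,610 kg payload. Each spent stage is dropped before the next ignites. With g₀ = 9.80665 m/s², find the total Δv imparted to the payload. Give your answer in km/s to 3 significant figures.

Δv ≈ 8.15 km/s

Ignition mass of stage 1 = 131,000+16,700 + 18,100+2,310 + 3,610 = 171,720 kg.
Stage 1: m₀ = 171,720 kg, m_f = 171,720 − 131,000 = 40,720 kg; Δv = 332×9.80665×ln(4.217) = 3255.8×1.4391 ≈ 4686 m/s.
Stage 2: m₀ = 24,020 kg, m_f = 24,020 − 18,100 = 5,920 kg; Δv = 252×9.80665×ln(4.057) = 2471.3×1.4006 ≈ 3461 m/s.
Total Δv = 4686 + 3461 = 8147 m/s.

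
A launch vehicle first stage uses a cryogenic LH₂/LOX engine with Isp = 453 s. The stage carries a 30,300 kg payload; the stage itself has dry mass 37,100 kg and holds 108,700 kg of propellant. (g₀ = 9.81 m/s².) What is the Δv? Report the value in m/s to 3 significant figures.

Δv ≈ 4270 m/s

v_e = Isp · g₀ = 453 × 9.81 = 4443.9 m/s.
m₀ = payload + dry + propellant = 30,300 + 37,100 + 108,700 = 176,100 kg.
m_f = payload + dry = 30,300 + 37,100 = 67,400 kg.
From the ideal rocket equation, Δv = v_e · ln(m₀/m_f) = 4443.9 × ln(2.613) = 4443.9 × 0.9604 ≈ 4268.0 m/s.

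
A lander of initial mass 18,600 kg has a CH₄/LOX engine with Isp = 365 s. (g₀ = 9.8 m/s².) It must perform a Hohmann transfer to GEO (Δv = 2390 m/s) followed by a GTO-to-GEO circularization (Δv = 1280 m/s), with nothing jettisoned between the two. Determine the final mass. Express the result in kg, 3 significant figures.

final mass ≈ 6670 kg

v_e = Isp · g₀ = 365 × 9.8 = 3577.0 m/s.
After the first burn: m = 18600 × exp(−2390/3577.0) = 18600 × 0.51265 = 9,535.29 kg.
After the second burn: m = 9,535.29 × exp(−1280/3577.0) = 9,535.29 × 0.69918 = 6,666.88 kg.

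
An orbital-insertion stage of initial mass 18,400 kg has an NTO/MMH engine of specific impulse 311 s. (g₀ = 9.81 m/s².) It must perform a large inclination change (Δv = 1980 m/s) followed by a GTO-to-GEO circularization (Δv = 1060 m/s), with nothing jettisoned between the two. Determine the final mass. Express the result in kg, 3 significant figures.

final mass ≈ 6790 kg

v_e = Isp · g₀ = 311 × 9.81 = 3050.9 m/s.
After the first burn: m = 18400 × exp(−1980/3050.9) = 18400 × 0.52258 = 9,615.47 kg.
After the second burn: m = 9,615.47 × exp(−1060/3050.9) = 9,615.47 × 0.70650 = 6,793.33 kg.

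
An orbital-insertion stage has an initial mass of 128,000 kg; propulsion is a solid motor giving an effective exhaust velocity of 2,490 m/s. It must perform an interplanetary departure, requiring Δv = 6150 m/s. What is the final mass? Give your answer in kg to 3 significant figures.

By the Tsiolkovsky rocket equation, m₀/m_f = exp(Δv / v_e) = exp(6150 / 2490.0) = exp(2.4699) = 11.8210.
m_f = m₀ / 11.8210 = 128,000 / 11.8210 = 10,828.2 kg.

final mass ≈ 10800 kg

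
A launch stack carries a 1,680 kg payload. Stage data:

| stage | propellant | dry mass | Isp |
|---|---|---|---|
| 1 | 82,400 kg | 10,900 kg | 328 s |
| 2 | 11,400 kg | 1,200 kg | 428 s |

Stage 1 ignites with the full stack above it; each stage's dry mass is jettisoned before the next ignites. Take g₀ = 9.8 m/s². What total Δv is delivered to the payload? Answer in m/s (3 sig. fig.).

Ignition mass of stage 1 = 82,400+10,900 + 11,400+1,200 + 1,680 = 107,580 kg.
Stage 1: m₀ = 107,580 kg, m_f = 107,580 − 82,400 = 25,180 kg; Δv = 328×9.8×ln(4.272) = 3214.4×1.4522 ≈ 4668 m/s.
Stage 2: m₀ = 14,280 kg, m_f = 14,280 − 11,400 = 2,880 kg; Δv = 428×9.8×ln(4.958) = 4194.4×1.6011 ≈ 6716 m/s.
Total Δv = 4668 + 6716 = 11384 m/s.

Δv ≈ 11400 m/s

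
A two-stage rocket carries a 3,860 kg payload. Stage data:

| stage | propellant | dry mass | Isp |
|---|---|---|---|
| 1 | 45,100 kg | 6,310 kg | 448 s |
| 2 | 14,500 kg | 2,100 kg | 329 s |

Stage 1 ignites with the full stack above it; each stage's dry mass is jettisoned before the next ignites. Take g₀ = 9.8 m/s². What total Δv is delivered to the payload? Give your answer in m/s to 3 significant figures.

Δv ≈ 8310 m/s

Ignition mass of stage 1 = 45,100+6,310 + 14,500+2,100 + 3,860 = 71,870 kg.
Stage 1: m₀ = 71,870 kg, m_f = 71,870 − 45,100 = 26,770 kg; Δv = 448×9.8×ln(2.685) = 4390.4×0.9876 ≈ 4336 m/s.
Stage 2: m₀ = 20,460 kg, m_f = 20,460 − 14,500 = 5,960 kg; Δv = 329×9.8×ln(3.433) = 3224.2×1.2334 ≈ 3977 m/s.
Total Δv = 4336 + 3977 = 8313 m/s.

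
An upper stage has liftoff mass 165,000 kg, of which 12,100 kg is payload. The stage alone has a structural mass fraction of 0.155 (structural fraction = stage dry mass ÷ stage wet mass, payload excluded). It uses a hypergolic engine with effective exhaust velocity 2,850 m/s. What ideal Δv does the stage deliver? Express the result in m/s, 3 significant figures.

Stage wet mass = m₀ − payload = 165,000 − 12,100 = 152,900 kg.
Stage dry mass = ε × stage wet mass = 0.155 × 152,900 = 23,699.5 kg.
Burnout mass m_f = stage dry + payload = 23,699.5 + 12,100 = 35,799.5 kg.
Δv = v_e · ln(165,000/35,799.5) = 2850.0 × ln(4.609) = 2850.0 × 1.5280 ≈ 4355 m/s.

Δv ≈ 4350 m/s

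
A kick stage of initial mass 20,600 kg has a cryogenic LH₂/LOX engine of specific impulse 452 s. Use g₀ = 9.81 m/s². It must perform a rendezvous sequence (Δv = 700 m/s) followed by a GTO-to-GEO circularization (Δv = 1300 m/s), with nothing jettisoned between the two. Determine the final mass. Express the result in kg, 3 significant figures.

v_e = Isp · g₀ = 452 × 9.81 = 4434.1 m/s.
After the first burn: m = 20600 × exp(−700/4434.1) = 20600 × 0.85396 = 17,591.6 kg.
After the second burn: m = 17,591.6 × exp(−1300/4434.1) = 17,591.6 × 0.74589 = 13,121.4 kg.

final mass ≈ 13100 kg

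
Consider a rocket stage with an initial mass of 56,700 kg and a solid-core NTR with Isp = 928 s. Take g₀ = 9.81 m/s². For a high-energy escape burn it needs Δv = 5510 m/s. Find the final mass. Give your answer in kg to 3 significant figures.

final mass ≈ 31000 kg

v_e = Isp · g₀ = 928 × 9.81 = 9103.7 m/s.
By the Tsiolkovsky rocket equation, m₀/m_f = exp(Δv / v_e) = exp(5510 / 9103.7) = exp(0.6052) = 1.8317.
m_f = m₀ / 1.8317 = 56,700 / 1.8317 = 30,954.9 kg.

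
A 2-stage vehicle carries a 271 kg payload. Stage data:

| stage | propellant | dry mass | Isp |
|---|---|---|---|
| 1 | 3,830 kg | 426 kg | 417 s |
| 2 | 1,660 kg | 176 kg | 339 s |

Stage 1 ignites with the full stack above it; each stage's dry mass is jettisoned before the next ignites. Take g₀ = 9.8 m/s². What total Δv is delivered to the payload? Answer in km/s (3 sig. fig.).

Δv ≈ 8.92 km/s

Ignition mass of stage 1 = 3,830+426 + 1,660+176 + 271 = 6,363 kg.
Stage 1: m₀ = 6,363 kg, m_f = 6,363 − 3,830 = 2,533 kg; Δv = 417×9.8×ln(2.512) = 4086.6×0.9211 ≈ 3764 m/s.
Stage 2: m₀ = 2,107 kg, m_f = 2,107 − 1,660 = 447 kg; Δv = 339×9.8×ln(4.714) = 3322.2×1.5505 ≈ 5151 m/s.
Total Δv = 3764 + 5151 = 8915 m/s.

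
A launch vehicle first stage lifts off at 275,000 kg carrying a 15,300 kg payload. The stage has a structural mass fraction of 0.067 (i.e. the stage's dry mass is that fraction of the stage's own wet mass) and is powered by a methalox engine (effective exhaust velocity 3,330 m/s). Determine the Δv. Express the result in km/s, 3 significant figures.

Stage wet mass = m₀ − payload = 275,000 − 15,300 = 259,700 kg.
Stage dry mass = ε × stage wet mass = 0.067 × 259,700 = 17,399.9 kg.
Burnout mass m_f = stage dry + payload = 17,399.9 + 15,300 = 32,699.9 kg.
By the Tsiolkovsky rocket equation, Δv = v_e · ln(275,000/32,699.9) = 3330.0 × ln(8.41) = 3330.0 × 2.1294 ≈ 7091 m/s.

Δv ≈ 7.09 km/s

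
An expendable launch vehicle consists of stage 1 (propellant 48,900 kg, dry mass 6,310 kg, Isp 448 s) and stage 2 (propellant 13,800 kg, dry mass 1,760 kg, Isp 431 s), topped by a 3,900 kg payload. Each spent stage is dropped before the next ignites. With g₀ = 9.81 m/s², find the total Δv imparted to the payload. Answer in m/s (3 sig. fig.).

Δv ≈ 9900 m/s

Ignition mass of stage 1 = 48,900+6,310 + 13,800+1,760 + 3,900 = 74,670 kg.
Stage 1: m₀ = 74,670 kg, m_f = 74,670 − 48,900 = 25,770 kg; Δv = 448×9.81×ln(2.898) = 4394.9×1.0639 ≈ 4676 m/s.
Stage 2: m₀ = 19,460 kg, m_f = 19,460 − 13,800 = 5,660 kg; Δv = 431×9.81×ln(3.438) = 4228.1×1.2349 ≈ 5221 m/s.
Total Δv = 4676 + 5221 = 9897 m/s.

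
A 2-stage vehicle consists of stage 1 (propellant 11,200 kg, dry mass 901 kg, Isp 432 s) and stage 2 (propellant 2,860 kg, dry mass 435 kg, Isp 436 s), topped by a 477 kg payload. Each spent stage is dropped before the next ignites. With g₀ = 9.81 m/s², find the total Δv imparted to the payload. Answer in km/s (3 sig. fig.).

Δv ≈ 11.3 km/s

Ignition mass of stage 1 = 11,200+901 + 2,860+435 + 477 = 15,873 kg.
Stage 1: m₀ = 15,873 kg, m_f = 15,873 − 11,200 = 4,673 kg; Δv = 432×9.81×ln(3.397) = 4237.9×1.2228 ≈ 5182 m/s.
Stage 2: m₀ = 3,772 kg, m_f = 3,772 − 2,860 = 912 kg; Δv = 436×9.81×ln(4.136) = 4277.2×1.4197 ≈ 6072 m/s.
Total Δv = 5182 + 6072 = 11254 m/s.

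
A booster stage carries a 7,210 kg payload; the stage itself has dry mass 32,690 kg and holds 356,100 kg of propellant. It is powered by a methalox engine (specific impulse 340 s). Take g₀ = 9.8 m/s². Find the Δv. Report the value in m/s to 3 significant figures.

Δv ≈ 7650 m/s

v_e = Isp · g₀ = 340 × 9.8 = 3332.0 m/s.
m₀ = payload + dry + propellant = 7,210 + 32,690 + 356,100 = 396,000 kg.
m_f = payload + dry = 7,210 + 32,690 = 39,900 kg.
Rocket equation: Δv = v_e · ln(m₀/m_f) = 3332.0 × ln(9.925) = 3332.0 × 2.2950 ≈ 7647.1 m/s.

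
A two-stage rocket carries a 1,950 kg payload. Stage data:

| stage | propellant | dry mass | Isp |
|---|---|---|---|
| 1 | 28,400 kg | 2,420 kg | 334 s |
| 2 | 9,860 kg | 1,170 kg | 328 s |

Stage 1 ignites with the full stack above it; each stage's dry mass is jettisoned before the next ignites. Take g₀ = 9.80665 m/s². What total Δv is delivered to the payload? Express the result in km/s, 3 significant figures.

Ignition mass of stage 1 = 28,400+2,420 + 9,860+1,170 + 1,950 = 43,800 kg.
Stage 1: m₀ = 43,800 kg, m_f = 43,800 − 28,400 = 15,400 kg; Δv = 334×9.80665×ln(2.844) = 3275.4×1.0453 ≈ 3424 m/s.
Stage 2: m₀ = 12,980 kg, m_f = 12,980 − 9,860 = 3,120 kg; Δv = 328×9.80665×ln(4.16) = 3216.6×1.4256 ≈ 4585 m/s.
Total Δv = 3424 + 4585 = 8009 m/s.

Δv ≈ 8.01 km/s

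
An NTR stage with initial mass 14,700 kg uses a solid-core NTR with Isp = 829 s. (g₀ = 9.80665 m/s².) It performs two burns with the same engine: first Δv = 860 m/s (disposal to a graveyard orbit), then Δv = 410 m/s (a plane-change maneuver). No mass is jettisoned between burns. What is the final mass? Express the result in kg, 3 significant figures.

v_e = Isp · g₀ = 829 × 9.80665 = 8129.7 m/s.
After the first burn: m = 14700 × exp(−860/8129.7) = 14700 × 0.89962 = 13,224.4 kg.
After the second burn: m = 13,224.4 × exp(−410/8129.7) = 13,224.4 × 0.95082 = 12,574 kg.

final mass ≈ 12600 kg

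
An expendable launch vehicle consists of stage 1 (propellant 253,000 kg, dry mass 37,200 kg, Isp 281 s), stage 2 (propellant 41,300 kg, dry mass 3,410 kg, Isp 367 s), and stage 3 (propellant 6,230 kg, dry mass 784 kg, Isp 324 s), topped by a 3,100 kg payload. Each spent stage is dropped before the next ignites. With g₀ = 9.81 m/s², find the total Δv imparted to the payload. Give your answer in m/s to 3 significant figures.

Δv ≈ 11700 m/s

Ignition mass of stage 1 = 253,000+37,200 + 41,300+3,410 + 6,230+784 + 3,100 = 345,024 kg.
Stage 1: m₀ = 345,024 kg, m_f = 345,024 − 253,000 = 92,024 kg; Δv = 281×9.81×ln(3.749) = 2756.6×1.3216 ≈ 3643 m/s.
Stage 2: m₀ = 54,824 kg, m_f = 54,824 − 41,300 = 13,524 kg; Δv = 367×9.81×ln(4.054) = 3600.3×1.3997 ≈ 5039 m/s.
Stage 3: m₀ = 10,114 kg, m_f = 10,114 − 6,230 = 3,884 kg; Δv = 324×9.81×ln(2.604) = 3178.4×0.9571 ≈ 3042 m/s.
Total Δv = 3643 + 5039 + 3042 = 11724 m/s.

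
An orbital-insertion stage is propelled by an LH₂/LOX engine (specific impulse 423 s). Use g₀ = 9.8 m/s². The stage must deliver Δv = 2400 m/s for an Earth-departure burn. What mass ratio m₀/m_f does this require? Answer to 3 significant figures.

mass ratio ≈ 1.78

v_e = Isp · g₀ = 423 × 9.8 = 4145.4 m/s.
m₀/m_f = exp(Δv / v_e) = exp(2400 / 4145.4) = exp(0.5790) = 1.7842.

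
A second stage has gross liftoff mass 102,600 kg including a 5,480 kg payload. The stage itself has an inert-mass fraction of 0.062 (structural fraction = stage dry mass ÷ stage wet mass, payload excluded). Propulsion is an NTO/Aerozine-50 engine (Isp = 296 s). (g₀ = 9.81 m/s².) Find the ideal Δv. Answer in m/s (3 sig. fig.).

Δv ≈ 6350 m/s

Stage wet mass = m₀ − payload = 102,600 − 5,480 = 97,120 kg.
Stage dry mass = ε × stage wet mass = 0.062 × 97,120 = 6,021.44 kg.
Burnout mass m_f = stage dry + payload = 6,021.44 + 5,480 = 11,501.44 kg.
v_e = Isp · g₀ = 296 × 9.81 = 2903.8 m/s.
By the Tsiolkovsky rocket equation, Δv = v_e · ln(102,600/11,501.44) = 2903.8 × ln(8.921) = 2903.8 × 2.1884 ≈ 6354 m/s.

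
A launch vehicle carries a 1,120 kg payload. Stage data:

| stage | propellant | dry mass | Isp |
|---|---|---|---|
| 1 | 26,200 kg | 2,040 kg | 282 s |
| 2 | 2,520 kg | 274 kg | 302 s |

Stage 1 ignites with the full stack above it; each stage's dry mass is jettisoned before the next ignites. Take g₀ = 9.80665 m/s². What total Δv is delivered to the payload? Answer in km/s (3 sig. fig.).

Ignition mass of stage 1 = 26,200+2,040 + 2,520+274 + 1,120 = 32,154 kg.
Stage 1: m₀ = 32,154 kg, m_f = 32,154 − 26,200 = 5,954 kg; Δv = 282×9.80665×ln(5.4) = 2765.5×1.6865 ≈ 4664 m/s.
Stage 2: m₀ = 3,914 kg, m_f = 3,914 − 2,520 = 1,394 kg; Δv = 302×9.80665×ln(2.808) = 2961.6×1.0324 ≈ 3058 m/s.
Total Δv = 4664 + 3058 = 7722 m/s.

Δv ≈ 7.72 km/s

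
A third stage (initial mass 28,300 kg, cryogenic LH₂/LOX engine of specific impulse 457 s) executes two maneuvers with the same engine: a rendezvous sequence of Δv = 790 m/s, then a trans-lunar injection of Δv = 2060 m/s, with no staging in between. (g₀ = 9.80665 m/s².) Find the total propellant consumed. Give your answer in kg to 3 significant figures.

v_e = Isp · g₀ = 457 × 9.80665 = 4481.6 m/s.
After the first burn: m = 28300 × exp(−790/4481.6) = 28300 × 0.83839 = 23,726.4 kg.
After the second burn: m = 23,726.4 × exp(−2060/4481.6) = 23,726.4 × 0.63150 = 14,983.2 kg.
Total propellant = m₀ − m_final = 28300 − 14,983.2 = 13,316.8 kg.

total propellant consumed ≈ 13300 kg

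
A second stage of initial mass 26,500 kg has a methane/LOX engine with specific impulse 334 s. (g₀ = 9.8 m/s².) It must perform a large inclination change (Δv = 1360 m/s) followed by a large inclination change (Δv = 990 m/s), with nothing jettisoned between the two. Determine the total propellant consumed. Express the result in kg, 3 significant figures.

v_e = Isp · g₀ = 334 × 9.8 = 3273.2 m/s.
After the first burn: m = 26500 × exp(−1360/3273.2) = 26500 × 0.66001 = 17,490.3 kg.
After the second burn: m = 17,490.3 × exp(−990/3273.2) = 17,490.3 × 0.73900 = 12,925.3 kg.
Total propellant = m₀ − m_final = 26500 − 12,925.3 = 13,574.7 kg.

total propellant consumed ≈ 13600 kg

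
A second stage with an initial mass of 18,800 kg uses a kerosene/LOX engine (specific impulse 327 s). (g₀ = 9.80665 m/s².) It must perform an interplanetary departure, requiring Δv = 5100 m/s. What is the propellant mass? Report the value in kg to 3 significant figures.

propellant mass ≈ 15000 kg

v_e = Isp · g₀ = 327 × 9.80665 = 3206.8 m/s.
m₀/m_f = exp(Δv / v_e) = exp(5100 / 3206.8) = exp(1.5904) = 4.9056.
m_f = 18,800 / 4.9056 = 3,832.35 kg, so propellant = m₀ − m_f = 18,800 − 3,832.35 = 14,967.65 kg.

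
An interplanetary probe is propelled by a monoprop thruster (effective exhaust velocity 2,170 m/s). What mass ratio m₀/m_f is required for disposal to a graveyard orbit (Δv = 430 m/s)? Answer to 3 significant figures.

mass ratio ≈ 1.22

By the Tsiolkovsky rocket equation, m₀/m_f = exp(Δv / v_e) = exp(430 / 2170.0) = exp(0.1982) = 1.2192.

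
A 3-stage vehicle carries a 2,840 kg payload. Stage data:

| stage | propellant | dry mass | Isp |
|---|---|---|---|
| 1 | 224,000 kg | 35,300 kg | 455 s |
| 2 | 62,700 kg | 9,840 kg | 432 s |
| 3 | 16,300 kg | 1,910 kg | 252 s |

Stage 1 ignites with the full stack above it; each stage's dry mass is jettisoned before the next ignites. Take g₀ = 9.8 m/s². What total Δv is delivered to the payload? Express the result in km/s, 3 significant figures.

Ignition mass of stage 1 = 224,000+35,300 + 62,700+9,840 + 16,300+1,910 + 2,840 = 352,890 kg.
Stage 1: m₀ = 352,890 kg, m_f = 352,890 − 224,000 = 128,890 kg; Δv = 455×9.8×ln(2.738) = 4459.0×1.0072 ≈ 4491 m/s.
Stage 2: m₀ = 93,590 kg, m_f = 93,590 − 62,700 = 30,890 kg; Δv = 432×9.8×ln(3.03) = 4233.6×1.1085 ≈ 4693 m/s.
Stage 3: m₀ = 21,050 kg, m_f = 21,050 − 16,300 = 4,750 kg; Δv = 252×9.8×ln(4.432) = 2469.6×1.4888 ≈ 3677 m/s.
Total Δv = 4491 + 4693 + 3677 = 12861 m/s.

Δv ≈ 12.9 km/s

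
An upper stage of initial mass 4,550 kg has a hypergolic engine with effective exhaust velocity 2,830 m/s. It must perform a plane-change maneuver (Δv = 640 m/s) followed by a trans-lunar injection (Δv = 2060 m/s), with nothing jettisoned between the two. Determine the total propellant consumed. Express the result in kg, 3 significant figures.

After the first burn: m = 4550 × exp(−640/2830.0) = 4550 × 0.79760 = 3,629.08 kg.
After the second burn: m = 3,629.08 × exp(−2060/2830.0) = 3,629.08 × 0.48291 = 1,752.52 kg.
Total propellant = m₀ − m_final = 4550 − 1,752.52 = 2,797.48 kg.

total propellant consumed ≈ 2800 kg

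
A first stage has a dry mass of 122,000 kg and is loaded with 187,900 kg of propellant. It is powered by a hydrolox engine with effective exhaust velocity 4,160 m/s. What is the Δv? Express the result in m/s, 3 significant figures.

m₀ = m_dry + m_prop = 122,000 + 187,900 = 309,900 kg.
Using Δv = v_e ln(m₀/m_f): Δv = v_e · ln(m₀/m_f) = 4160.0 × ln(2.54) = 4160.0 × 0.9322 ≈ 3878.1 m/s.

Δv ≈ 3880 m/s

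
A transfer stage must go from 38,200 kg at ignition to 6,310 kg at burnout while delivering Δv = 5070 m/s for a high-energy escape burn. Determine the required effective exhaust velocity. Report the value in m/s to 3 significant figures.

v_e ≈ 2820 m/s

ln(m₀/m_f) = ln(38200/6310) = ln(6.054) = 1.8007.
v_e = Δv / ln(m₀/m_f) = 5070 / 1.8007 = 2815.6 m/s.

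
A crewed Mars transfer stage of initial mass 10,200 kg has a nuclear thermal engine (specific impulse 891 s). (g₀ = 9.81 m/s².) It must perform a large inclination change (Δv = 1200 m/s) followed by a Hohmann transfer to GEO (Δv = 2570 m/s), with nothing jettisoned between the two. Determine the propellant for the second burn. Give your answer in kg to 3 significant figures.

propellant for the second burn ≈ 2270 kg

v_e = Isp · g₀ = 891 × 9.81 = 8740.7 m/s.
After the first burn: m = 10200 × exp(−1200/8740.7) = 10200 × 0.87172 = 8,891.54 kg.
After the second burn: m = 8,891.54 × exp(−2570/8740.7) = 8,891.54 × 0.74526 = 6,626.51 kg.
Second-burn propellant = 8,891.54 − 6,626.51 = 2,265.03 kg.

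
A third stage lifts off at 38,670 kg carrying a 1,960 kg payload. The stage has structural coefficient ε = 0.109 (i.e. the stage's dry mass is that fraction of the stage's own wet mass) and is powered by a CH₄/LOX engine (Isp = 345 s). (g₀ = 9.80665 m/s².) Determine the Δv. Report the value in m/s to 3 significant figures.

Stage wet mass = m₀ − payload = 38,670 − 1,960 = 36,710 kg.
Stage dry mass = ε × stage wet mass = 0.109 × 36,710 = 4,001.39 kg.
Burnout mass m_f = stage dry + payload = 4,001.39 + 1,960 = 5,961.39 kg.
v_e = Isp · g₀ = 345 × 9.80665 = 3383.3 m/s.
Δv = v_e · ln(38,670/5,961.39) = 3383.3 × ln(6.487) = 3383.3 × 1.8698 ≈ 6326 m/s.

Δv ≈ 6330 m/s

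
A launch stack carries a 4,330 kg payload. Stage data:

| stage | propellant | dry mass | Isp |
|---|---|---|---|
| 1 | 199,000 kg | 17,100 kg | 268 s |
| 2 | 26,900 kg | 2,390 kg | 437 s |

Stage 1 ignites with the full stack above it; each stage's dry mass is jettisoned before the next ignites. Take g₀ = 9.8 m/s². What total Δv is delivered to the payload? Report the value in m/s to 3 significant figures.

Ignition mass of stage 1 = 199,000+17,100 + 26,900+2,390 + 4,330 = 249,720 kg.
Stage 1: m₀ = 249,720 kg, m_f = 249,720 − 199,000 = 50,720 kg; Δv = 268×9.8×ln(4.924) = 2626.4×1.5940 ≈ 4187 m/s.
Stage 2: m₀ = 33,620 kg, m_f = 33,620 − 26,900 = 6,720 kg; Δv = 437×9.8×ln(5.003) = 4282.6×1.6100 ≈ 6895 m/s.
Total Δv = 4187 + 6895 = 11082 m/s.

Δv ≈ 11100 m/s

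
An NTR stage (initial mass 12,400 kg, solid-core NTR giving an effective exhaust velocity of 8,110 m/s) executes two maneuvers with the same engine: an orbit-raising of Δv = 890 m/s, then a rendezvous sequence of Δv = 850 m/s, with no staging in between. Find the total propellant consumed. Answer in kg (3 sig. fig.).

total propellant consumed ≈ 2390 kg

After the first burn: m = 12400 × exp(−890/8110.0) = 12400 × 0.89607 = 11,111.3 kg.
After the second burn: m = 11,111.3 × exp(−850/8110.0) = 11,111.3 × 0.90050 = 10,005.7 kg.
Total propellant = m₀ − m_final = 12400 − 10,005.7 = 2,394.3 kg.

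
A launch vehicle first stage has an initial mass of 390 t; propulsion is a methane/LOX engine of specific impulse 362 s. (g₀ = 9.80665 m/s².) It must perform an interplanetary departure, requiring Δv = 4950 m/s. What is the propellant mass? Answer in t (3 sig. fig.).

v_e = Isp · g₀ = 362 × 9.80665 = 3550.0 m/s.
m₀/m_f = exp(Δv / v_e) = exp(4950 / 3550.0) = exp(1.3944) = 4.0324.
m_f = 390 / 4.0324 = 96.7166 t, so propellant = m₀ − m_f = 390 − 96.7166 = 293.2834 t.

propellant mass ≈ 293 t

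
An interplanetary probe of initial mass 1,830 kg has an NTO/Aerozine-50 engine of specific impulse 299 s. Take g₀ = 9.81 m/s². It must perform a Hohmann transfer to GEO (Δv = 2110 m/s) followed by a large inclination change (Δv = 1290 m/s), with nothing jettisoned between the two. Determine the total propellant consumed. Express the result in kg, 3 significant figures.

v_e = Isp · g₀ = 299 × 9.81 = 2933.2 m/s.
After the first burn: m = 1830 × exp(−2110/2933.2) = 1830 × 0.48707 = 891.338 kg.
After the second burn: m = 891.338 × exp(−1290/2933.2) = 891.338 × 0.64417 = 574.173 kg.
Total propellant = m₀ − m_final = 1830 − 574.173 = 1,255.827 kg.

total propellant consumed ≈ 1260 kg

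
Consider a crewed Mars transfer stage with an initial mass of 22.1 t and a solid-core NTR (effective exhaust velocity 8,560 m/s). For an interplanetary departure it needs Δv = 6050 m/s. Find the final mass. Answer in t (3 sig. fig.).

Rocket equation: m₀/m_f = exp(Δv / v_e) = exp(6050 / 8560.0) = exp(0.7068) = 2.0274.
m_f = m₀ / 2.0274 = 22.1 / 2.0274 = 10.9007 t.

final mass ≈ 10.9 t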